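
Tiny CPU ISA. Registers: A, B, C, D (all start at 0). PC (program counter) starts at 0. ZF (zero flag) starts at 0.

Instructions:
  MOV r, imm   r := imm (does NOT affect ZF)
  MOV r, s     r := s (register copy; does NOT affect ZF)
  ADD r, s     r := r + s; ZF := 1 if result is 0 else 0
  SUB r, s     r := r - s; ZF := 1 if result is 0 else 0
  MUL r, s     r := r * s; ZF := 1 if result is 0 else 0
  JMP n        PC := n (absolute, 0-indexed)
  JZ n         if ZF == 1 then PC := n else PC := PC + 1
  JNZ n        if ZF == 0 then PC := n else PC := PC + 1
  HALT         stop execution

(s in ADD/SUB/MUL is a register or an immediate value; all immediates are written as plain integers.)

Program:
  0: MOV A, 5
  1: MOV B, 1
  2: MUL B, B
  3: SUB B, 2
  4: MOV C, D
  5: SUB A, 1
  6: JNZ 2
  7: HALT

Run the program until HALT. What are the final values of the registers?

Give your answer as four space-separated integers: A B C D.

Step 1: PC=0 exec 'MOV A, 5'. After: A=5 B=0 C=0 D=0 ZF=0 PC=1
Step 2: PC=1 exec 'MOV B, 1'. After: A=5 B=1 C=0 D=0 ZF=0 PC=2
Step 3: PC=2 exec 'MUL B, B'. After: A=5 B=1 C=0 D=0 ZF=0 PC=3
Step 4: PC=3 exec 'SUB B, 2'. After: A=5 B=-1 C=0 D=0 ZF=0 PC=4
Step 5: PC=4 exec 'MOV C, D'. After: A=5 B=-1 C=0 D=0 ZF=0 PC=5
Step 6: PC=5 exec 'SUB A, 1'. After: A=4 B=-1 C=0 D=0 ZF=0 PC=6
Step 7: PC=6 exec 'JNZ 2'. After: A=4 B=-1 C=0 D=0 ZF=0 PC=2
Step 8: PC=2 exec 'MUL B, B'. After: A=4 B=1 C=0 D=0 ZF=0 PC=3
Step 9: PC=3 exec 'SUB B, 2'. After: A=4 B=-1 C=0 D=0 ZF=0 PC=4
Step 10: PC=4 exec 'MOV C, D'. After: A=4 B=-1 C=0 D=0 ZF=0 PC=5
Step 11: PC=5 exec 'SUB A, 1'. After: A=3 B=-1 C=0 D=0 ZF=0 PC=6
Step 12: PC=6 exec 'JNZ 2'. After: A=3 B=-1 C=0 D=0 ZF=0 PC=2
Step 13: PC=2 exec 'MUL B, B'. After: A=3 B=1 C=0 D=0 ZF=0 PC=3
Step 14: PC=3 exec 'SUB B, 2'. After: A=3 B=-1 C=0 D=0 ZF=0 PC=4
Step 15: PC=4 exec 'MOV C, D'. After: A=3 B=-1 C=0 D=0 ZF=0 PC=5
Step 16: PC=5 exec 'SUB A, 1'. After: A=2 B=-1 C=0 D=0 ZF=0 PC=6
Step 17: PC=6 exec 'JNZ 2'. After: A=2 B=-1 C=0 D=0 ZF=0 PC=2
Step 18: PC=2 exec 'MUL B, B'. After: A=2 B=1 C=0 D=0 ZF=0 PC=3
Step 19: PC=3 exec 'SUB B, 2'. After: A=2 B=-1 C=0 D=0 ZF=0 PC=4
Step 20: PC=4 exec 'MOV C, D'. After: A=2 B=-1 C=0 D=0 ZF=0 PC=5
Step 21: PC=5 exec 'SUB A, 1'. After: A=1 B=-1 C=0 D=0 ZF=0 PC=6
Step 22: PC=6 exec 'JNZ 2'. After: A=1 B=-1 C=0 D=0 ZF=0 PC=2
Step 23: PC=2 exec 'MUL B, B'. After: A=1 B=1 C=0 D=0 ZF=0 PC=3
Step 24: PC=3 exec 'SUB B, 2'. After: A=1 B=-1 C=0 D=0 ZF=0 PC=4
Step 25: PC=4 exec 'MOV C, D'. After: A=1 B=-1 C=0 D=0 ZF=0 PC=5
Step 26: PC=5 exec 'SUB A, 1'. After: A=0 B=-1 C=0 D=0 ZF=1 PC=6
Step 27: PC=6 exec 'JNZ 2'. After: A=0 B=-1 C=0 D=0 ZF=1 PC=7
Step 28: PC=7 exec 'HALT'. After: A=0 B=-1 C=0 D=0 ZF=1 PC=7 HALTED

Answer: 0 -1 0 0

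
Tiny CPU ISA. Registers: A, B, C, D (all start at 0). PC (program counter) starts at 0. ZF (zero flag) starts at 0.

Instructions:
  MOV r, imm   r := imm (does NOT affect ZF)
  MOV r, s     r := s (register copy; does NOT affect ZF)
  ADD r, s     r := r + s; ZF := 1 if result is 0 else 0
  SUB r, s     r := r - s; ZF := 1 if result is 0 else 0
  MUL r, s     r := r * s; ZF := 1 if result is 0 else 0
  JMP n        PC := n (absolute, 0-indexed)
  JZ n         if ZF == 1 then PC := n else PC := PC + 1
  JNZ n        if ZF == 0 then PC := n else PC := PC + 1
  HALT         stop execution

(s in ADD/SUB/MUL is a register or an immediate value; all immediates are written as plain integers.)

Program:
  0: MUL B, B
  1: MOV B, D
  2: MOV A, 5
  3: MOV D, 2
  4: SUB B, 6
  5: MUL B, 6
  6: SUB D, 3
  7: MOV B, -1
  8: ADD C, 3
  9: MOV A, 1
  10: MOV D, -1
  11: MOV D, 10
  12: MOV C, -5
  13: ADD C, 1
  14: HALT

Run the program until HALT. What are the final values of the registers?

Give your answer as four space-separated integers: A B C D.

Answer: 1 -1 -4 10

Derivation:
Step 1: PC=0 exec 'MUL B, B'. After: A=0 B=0 C=0 D=0 ZF=1 PC=1
Step 2: PC=1 exec 'MOV B, D'. After: A=0 B=0 C=0 D=0 ZF=1 PC=2
Step 3: PC=2 exec 'MOV A, 5'. After: A=5 B=0 C=0 D=0 ZF=1 PC=3
Step 4: PC=3 exec 'MOV D, 2'. After: A=5 B=0 C=0 D=2 ZF=1 PC=4
Step 5: PC=4 exec 'SUB B, 6'. After: A=5 B=-6 C=0 D=2 ZF=0 PC=5
Step 6: PC=5 exec 'MUL B, 6'. After: A=5 B=-36 C=0 D=2 ZF=0 PC=6
Step 7: PC=6 exec 'SUB D, 3'. After: A=5 B=-36 C=0 D=-1 ZF=0 PC=7
Step 8: PC=7 exec 'MOV B, -1'. After: A=5 B=-1 C=0 D=-1 ZF=0 PC=8
Step 9: PC=8 exec 'ADD C, 3'. After: A=5 B=-1 C=3 D=-1 ZF=0 PC=9
Step 10: PC=9 exec 'MOV A, 1'. After: A=1 B=-1 C=3 D=-1 ZF=0 PC=10
Step 11: PC=10 exec 'MOV D, -1'. After: A=1 B=-1 C=3 D=-1 ZF=0 PC=11
Step 12: PC=11 exec 'MOV D, 10'. After: A=1 B=-1 C=3 D=10 ZF=0 PC=12
Step 13: PC=12 exec 'MOV C, -5'. After: A=1 B=-1 C=-5 D=10 ZF=0 PC=13
Step 14: PC=13 exec 'ADD C, 1'. After: A=1 B=-1 C=-4 D=10 ZF=0 PC=14
Step 15: PC=14 exec 'HALT'. After: A=1 B=-1 C=-4 D=10 ZF=0 PC=14 HALTED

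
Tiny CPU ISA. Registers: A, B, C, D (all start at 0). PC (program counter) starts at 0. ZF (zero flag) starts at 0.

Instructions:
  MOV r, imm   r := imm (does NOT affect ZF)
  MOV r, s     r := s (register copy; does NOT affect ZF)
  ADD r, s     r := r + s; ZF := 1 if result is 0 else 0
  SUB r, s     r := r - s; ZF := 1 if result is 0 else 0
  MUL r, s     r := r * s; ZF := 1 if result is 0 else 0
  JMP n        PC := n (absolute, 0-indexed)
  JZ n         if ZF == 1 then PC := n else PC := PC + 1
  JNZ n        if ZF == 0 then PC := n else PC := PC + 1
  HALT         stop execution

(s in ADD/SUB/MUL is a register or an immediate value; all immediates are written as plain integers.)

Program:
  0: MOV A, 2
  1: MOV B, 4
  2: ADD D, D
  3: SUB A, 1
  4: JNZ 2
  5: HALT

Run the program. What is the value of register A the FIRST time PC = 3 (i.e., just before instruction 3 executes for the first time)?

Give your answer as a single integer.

Step 1: PC=0 exec 'MOV A, 2'. After: A=2 B=0 C=0 D=0 ZF=0 PC=1
Step 2: PC=1 exec 'MOV B, 4'. After: A=2 B=4 C=0 D=0 ZF=0 PC=2
Step 3: PC=2 exec 'ADD D, D'. After: A=2 B=4 C=0 D=0 ZF=1 PC=3
First time PC=3: A=2

2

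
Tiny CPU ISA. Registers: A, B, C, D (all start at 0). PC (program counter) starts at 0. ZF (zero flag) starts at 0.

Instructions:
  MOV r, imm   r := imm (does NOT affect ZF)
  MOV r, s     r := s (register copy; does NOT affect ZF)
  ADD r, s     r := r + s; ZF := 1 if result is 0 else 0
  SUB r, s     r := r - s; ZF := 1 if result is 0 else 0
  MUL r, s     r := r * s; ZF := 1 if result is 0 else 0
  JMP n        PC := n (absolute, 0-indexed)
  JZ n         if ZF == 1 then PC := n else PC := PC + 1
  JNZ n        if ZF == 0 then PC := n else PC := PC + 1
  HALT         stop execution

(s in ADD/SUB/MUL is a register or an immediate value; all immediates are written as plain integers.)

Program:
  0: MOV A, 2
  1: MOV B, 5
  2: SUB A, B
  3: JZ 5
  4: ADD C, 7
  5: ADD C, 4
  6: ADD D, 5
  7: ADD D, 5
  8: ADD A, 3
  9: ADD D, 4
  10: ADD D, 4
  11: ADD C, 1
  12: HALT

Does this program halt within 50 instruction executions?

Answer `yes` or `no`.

Step 1: PC=0 exec 'MOV A, 2'. After: A=2 B=0 C=0 D=0 ZF=0 PC=1
Step 2: PC=1 exec 'MOV B, 5'. After: A=2 B=5 C=0 D=0 ZF=0 PC=2
Step 3: PC=2 exec 'SUB A, B'. After: A=-3 B=5 C=0 D=0 ZF=0 PC=3
Step 4: PC=3 exec 'JZ 5'. After: A=-3 B=5 C=0 D=0 ZF=0 PC=4
Step 5: PC=4 exec 'ADD C, 7'. After: A=-3 B=5 C=7 D=0 ZF=0 PC=5
Step 6: PC=5 exec 'ADD C, 4'. After: A=-3 B=5 C=11 D=0 ZF=0 PC=6
Step 7: PC=6 exec 'ADD D, 5'. After: A=-3 B=5 C=11 D=5 ZF=0 PC=7
Step 8: PC=7 exec 'ADD D, 5'. After: A=-3 B=5 C=11 D=10 ZF=0 PC=8
Step 9: PC=8 exec 'ADD A, 3'. After: A=0 B=5 C=11 D=10 ZF=1 PC=9
Step 10: PC=9 exec 'ADD D, 4'. After: A=0 B=5 C=11 D=14 ZF=0 PC=10
Step 11: PC=10 exec 'ADD D, 4'. After: A=0 B=5 C=11 D=18 ZF=0 PC=11
Step 12: PC=11 exec 'ADD C, 1'. After: A=0 B=5 C=12 D=18 ZF=0 PC=12
Step 13: PC=12 exec 'HALT'. After: A=0 B=5 C=12 D=18 ZF=0 PC=12 HALTED

Answer: yes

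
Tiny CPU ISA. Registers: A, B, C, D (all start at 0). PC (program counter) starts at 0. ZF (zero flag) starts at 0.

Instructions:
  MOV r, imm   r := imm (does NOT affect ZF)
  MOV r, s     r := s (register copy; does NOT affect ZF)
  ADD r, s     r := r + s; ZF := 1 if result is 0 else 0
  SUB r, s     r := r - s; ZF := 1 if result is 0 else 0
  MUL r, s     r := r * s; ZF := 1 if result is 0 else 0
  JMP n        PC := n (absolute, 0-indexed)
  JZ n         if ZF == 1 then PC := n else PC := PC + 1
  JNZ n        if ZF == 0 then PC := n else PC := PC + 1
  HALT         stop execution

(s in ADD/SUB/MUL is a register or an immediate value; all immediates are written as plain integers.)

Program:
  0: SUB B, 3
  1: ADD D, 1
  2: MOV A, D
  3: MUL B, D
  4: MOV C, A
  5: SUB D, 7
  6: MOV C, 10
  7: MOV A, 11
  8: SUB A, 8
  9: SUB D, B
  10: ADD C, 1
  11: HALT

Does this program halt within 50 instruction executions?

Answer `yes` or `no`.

Answer: yes

Derivation:
Step 1: PC=0 exec 'SUB B, 3'. After: A=0 B=-3 C=0 D=0 ZF=0 PC=1
Step 2: PC=1 exec 'ADD D, 1'. After: A=0 B=-3 C=0 D=1 ZF=0 PC=2
Step 3: PC=2 exec 'MOV A, D'. After: A=1 B=-3 C=0 D=1 ZF=0 PC=3
Step 4: PC=3 exec 'MUL B, D'. After: A=1 B=-3 C=0 D=1 ZF=0 PC=4
Step 5: PC=4 exec 'MOV C, A'. After: A=1 B=-3 C=1 D=1 ZF=0 PC=5
Step 6: PC=5 exec 'SUB D, 7'. After: A=1 B=-3 C=1 D=-6 ZF=0 PC=6
Step 7: PC=6 exec 'MOV C, 10'. After: A=1 B=-3 C=10 D=-6 ZF=0 PC=7
Step 8: PC=7 exec 'MOV A, 11'. After: A=11 B=-3 C=10 D=-6 ZF=0 PC=8
Step 9: PC=8 exec 'SUB A, 8'. After: A=3 B=-3 C=10 D=-6 ZF=0 PC=9
Step 10: PC=9 exec 'SUB D, B'. After: A=3 B=-3 C=10 D=-3 ZF=0 PC=10
Step 11: PC=10 exec 'ADD C, 1'. After: A=3 B=-3 C=11 D=-3 ZF=0 PC=11
Step 12: PC=11 exec 'HALT'. After: A=3 B=-3 C=11 D=-3 ZF=0 PC=11 HALTED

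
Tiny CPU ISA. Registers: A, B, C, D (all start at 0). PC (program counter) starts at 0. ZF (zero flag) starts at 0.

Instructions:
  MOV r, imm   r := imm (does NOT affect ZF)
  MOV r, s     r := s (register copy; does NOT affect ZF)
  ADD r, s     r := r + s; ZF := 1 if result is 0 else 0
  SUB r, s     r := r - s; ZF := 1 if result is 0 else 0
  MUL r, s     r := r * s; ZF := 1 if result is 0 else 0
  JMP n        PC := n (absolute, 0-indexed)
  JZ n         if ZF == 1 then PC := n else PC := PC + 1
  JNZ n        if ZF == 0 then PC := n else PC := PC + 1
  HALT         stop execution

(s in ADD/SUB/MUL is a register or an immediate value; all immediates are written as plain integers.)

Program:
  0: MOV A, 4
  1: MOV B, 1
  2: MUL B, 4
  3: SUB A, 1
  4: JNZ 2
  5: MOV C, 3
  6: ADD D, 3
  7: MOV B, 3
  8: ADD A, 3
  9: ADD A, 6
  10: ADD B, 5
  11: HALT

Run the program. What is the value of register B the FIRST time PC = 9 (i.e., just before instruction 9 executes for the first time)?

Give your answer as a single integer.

Step 1: PC=0 exec 'MOV A, 4'. After: A=4 B=0 C=0 D=0 ZF=0 PC=1
Step 2: PC=1 exec 'MOV B, 1'. After: A=4 B=1 C=0 D=0 ZF=0 PC=2
Step 3: PC=2 exec 'MUL B, 4'. After: A=4 B=4 C=0 D=0 ZF=0 PC=3
Step 4: PC=3 exec 'SUB A, 1'. After: A=3 B=4 C=0 D=0 ZF=0 PC=4
Step 5: PC=4 exec 'JNZ 2'. After: A=3 B=4 C=0 D=0 ZF=0 PC=2
Step 6: PC=2 exec 'MUL B, 4'. After: A=3 B=16 C=0 D=0 ZF=0 PC=3
Step 7: PC=3 exec 'SUB A, 1'. After: A=2 B=16 C=0 D=0 ZF=0 PC=4
Step 8: PC=4 exec 'JNZ 2'. After: A=2 B=16 C=0 D=0 ZF=0 PC=2
Step 9: PC=2 exec 'MUL B, 4'. After: A=2 B=64 C=0 D=0 ZF=0 PC=3
Step 10: PC=3 exec 'SUB A, 1'. After: A=1 B=64 C=0 D=0 ZF=0 PC=4
Step 11: PC=4 exec 'JNZ 2'. After: A=1 B=64 C=0 D=0 ZF=0 PC=2
Step 12: PC=2 exec 'MUL B, 4'. After: A=1 B=256 C=0 D=0 ZF=0 PC=3
Step 13: PC=3 exec 'SUB A, 1'. After: A=0 B=256 C=0 D=0 ZF=1 PC=4
Step 14: PC=4 exec 'JNZ 2'. After: A=0 B=256 C=0 D=0 ZF=1 PC=5
Step 15: PC=5 exec 'MOV C, 3'. After: A=0 B=256 C=3 D=0 ZF=1 PC=6
Step 16: PC=6 exec 'ADD D, 3'. After: A=0 B=256 C=3 D=3 ZF=0 PC=7
Step 17: PC=7 exec 'MOV B, 3'. After: A=0 B=3 C=3 D=3 ZF=0 PC=8
Step 18: PC=8 exec 'ADD A, 3'. After: A=3 B=3 C=3 D=3 ZF=0 PC=9
First time PC=9: B=3

3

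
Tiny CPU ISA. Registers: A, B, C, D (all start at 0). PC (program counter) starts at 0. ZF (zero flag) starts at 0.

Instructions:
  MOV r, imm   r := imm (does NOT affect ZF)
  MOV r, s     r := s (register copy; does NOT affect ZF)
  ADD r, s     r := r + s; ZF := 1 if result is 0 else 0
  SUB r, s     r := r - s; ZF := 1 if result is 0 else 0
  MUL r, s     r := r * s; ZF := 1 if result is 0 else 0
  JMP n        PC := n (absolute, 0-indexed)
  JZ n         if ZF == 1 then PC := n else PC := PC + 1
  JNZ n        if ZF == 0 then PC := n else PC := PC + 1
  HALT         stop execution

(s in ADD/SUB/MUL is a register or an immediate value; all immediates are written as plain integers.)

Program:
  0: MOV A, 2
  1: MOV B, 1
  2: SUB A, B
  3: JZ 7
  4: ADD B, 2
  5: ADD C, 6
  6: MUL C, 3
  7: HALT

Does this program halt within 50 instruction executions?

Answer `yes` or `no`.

Answer: yes

Derivation:
Step 1: PC=0 exec 'MOV A, 2'. After: A=2 B=0 C=0 D=0 ZF=0 PC=1
Step 2: PC=1 exec 'MOV B, 1'. After: A=2 B=1 C=0 D=0 ZF=0 PC=2
Step 3: PC=2 exec 'SUB A, B'. After: A=1 B=1 C=0 D=0 ZF=0 PC=3
Step 4: PC=3 exec 'JZ 7'. After: A=1 B=1 C=0 D=0 ZF=0 PC=4
Step 5: PC=4 exec 'ADD B, 2'. After: A=1 B=3 C=0 D=0 ZF=0 PC=5
Step 6: PC=5 exec 'ADD C, 6'. After: A=1 B=3 C=6 D=0 ZF=0 PC=6
Step 7: PC=6 exec 'MUL C, 3'. After: A=1 B=3 C=18 D=0 ZF=0 PC=7
Step 8: PC=7 exec 'HALT'. After: A=1 B=3 C=18 D=0 ZF=0 PC=7 HALTED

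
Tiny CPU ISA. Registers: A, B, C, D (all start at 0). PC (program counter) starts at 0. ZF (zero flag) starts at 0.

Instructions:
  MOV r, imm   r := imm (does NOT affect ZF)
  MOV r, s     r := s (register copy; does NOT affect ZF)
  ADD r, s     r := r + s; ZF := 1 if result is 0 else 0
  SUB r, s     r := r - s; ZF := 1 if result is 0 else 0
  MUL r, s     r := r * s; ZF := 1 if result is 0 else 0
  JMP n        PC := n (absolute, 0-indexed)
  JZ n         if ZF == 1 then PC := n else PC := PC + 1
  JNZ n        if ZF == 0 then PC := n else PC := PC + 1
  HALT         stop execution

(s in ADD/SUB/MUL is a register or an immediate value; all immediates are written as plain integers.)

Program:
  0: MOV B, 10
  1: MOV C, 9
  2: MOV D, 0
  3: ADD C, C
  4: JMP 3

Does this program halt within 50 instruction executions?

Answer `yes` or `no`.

Step 1: PC=0 exec 'MOV B, 10'. After: A=0 B=10 C=0 D=0 ZF=0 PC=1
Step 2: PC=1 exec 'MOV C, 9'. After: A=0 B=10 C=9 D=0 ZF=0 PC=2
Step 3: PC=2 exec 'MOV D, 0'. After: A=0 B=10 C=9 D=0 ZF=0 PC=3
Step 4: PC=3 exec 'ADD C, C'. After: A=0 B=10 C=18 D=0 ZF=0 PC=4
Step 5: PC=4 exec 'JMP 3'. After: A=0 B=10 C=18 D=0 ZF=0 PC=3
Step 6: PC=3 exec 'ADD C, C'. After: A=0 B=10 C=36 D=0 ZF=0 PC=4
Step 7: PC=4 exec 'JMP 3'. After: A=0 B=10 C=36 D=0 ZF=0 PC=3
Step 8: PC=3 exec 'ADD C, C'. After: A=0 B=10 C=72 D=0 ZF=0 PC=4
Step 9: PC=4 exec 'JMP 3'. After: A=0 B=10 C=72 D=0 ZF=0 PC=3
Step 10: PC=3 exec 'ADD C, C'. After: A=0 B=10 C=144 D=0 ZF=0 PC=4
Step 11: PC=4 exec 'JMP 3'. After: A=0 B=10 C=144 D=0 ZF=0 PC=3
Step 12: PC=3 exec 'ADD C, C'. After: A=0 B=10 C=288 D=0 ZF=0 PC=4
Step 13: PC=4 exec 'JMP 3'. After: A=0 B=10 C=288 D=0 ZF=0 PC=3
Step 14: PC=3 exec 'ADD C, C'. After: A=0 B=10 C=576 D=0 ZF=0 PC=4
Step 15: PC=4 exec 'JMP 3'. After: A=0 B=10 C=576 D=0 ZF=0 PC=3
After 50 steps: not halted. PC revisits the same instructions with no path to HALT; will never halt.

Answer: no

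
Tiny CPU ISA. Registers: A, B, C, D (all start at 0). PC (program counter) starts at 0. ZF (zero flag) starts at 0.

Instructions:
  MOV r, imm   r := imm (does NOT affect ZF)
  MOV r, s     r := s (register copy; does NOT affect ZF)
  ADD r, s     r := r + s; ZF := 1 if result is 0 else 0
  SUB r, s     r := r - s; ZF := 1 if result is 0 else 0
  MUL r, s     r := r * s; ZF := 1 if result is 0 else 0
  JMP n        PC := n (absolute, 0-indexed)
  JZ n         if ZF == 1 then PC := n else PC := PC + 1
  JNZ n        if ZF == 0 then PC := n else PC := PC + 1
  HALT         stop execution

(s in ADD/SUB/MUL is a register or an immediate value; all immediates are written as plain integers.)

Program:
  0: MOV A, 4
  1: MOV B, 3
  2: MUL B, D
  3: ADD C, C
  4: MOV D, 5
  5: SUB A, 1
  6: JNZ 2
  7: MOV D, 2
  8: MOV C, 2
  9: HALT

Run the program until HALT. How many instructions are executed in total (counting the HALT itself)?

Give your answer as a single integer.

Step 1: PC=0 exec 'MOV A, 4'. After: A=4 B=0 C=0 D=0 ZF=0 PC=1
Step 2: PC=1 exec 'MOV B, 3'. After: A=4 B=3 C=0 D=0 ZF=0 PC=2
Step 3: PC=2 exec 'MUL B, D'. After: A=4 B=0 C=0 D=0 ZF=1 PC=3
Step 4: PC=3 exec 'ADD C, C'. After: A=4 B=0 C=0 D=0 ZF=1 PC=4
Step 5: PC=4 exec 'MOV D, 5'. After: A=4 B=0 C=0 D=5 ZF=1 PC=5
Step 6: PC=5 exec 'SUB A, 1'. After: A=3 B=0 C=0 D=5 ZF=0 PC=6
Step 7: PC=6 exec 'JNZ 2'. After: A=3 B=0 C=0 D=5 ZF=0 PC=2
Step 8: PC=2 exec 'MUL B, D'. After: A=3 B=0 C=0 D=5 ZF=1 PC=3
Step 9: PC=3 exec 'ADD C, C'. After: A=3 B=0 C=0 D=5 ZF=1 PC=4
Step 10: PC=4 exec 'MOV D, 5'. After: A=3 B=0 C=0 D=5 ZF=1 PC=5
Step 11: PC=5 exec 'SUB A, 1'. After: A=2 B=0 C=0 D=5 ZF=0 PC=6
Step 12: PC=6 exec 'JNZ 2'. After: A=2 B=0 C=0 D=5 ZF=0 PC=2
Step 13: PC=2 exec 'MUL B, D'. After: A=2 B=0 C=0 D=5 ZF=1 PC=3
Step 14: PC=3 exec 'ADD C, C'. After: A=2 B=0 C=0 D=5 ZF=1 PC=4
Step 15: PC=4 exec 'MOV D, 5'. After: A=2 B=0 C=0 D=5 ZF=1 PC=5
Step 16: PC=5 exec 'SUB A, 1'. After: A=1 B=0 C=0 D=5 ZF=0 PC=6
Step 17: PC=6 exec 'JNZ 2'. After: A=1 B=0 C=0 D=5 ZF=0 PC=2
Step 18: PC=2 exec 'MUL B, D'. After: A=1 B=0 C=0 D=5 ZF=1 PC=3
Step 19: PC=3 exec 'ADD C, C'. After: A=1 B=0 C=0 D=5 ZF=1 PC=4
Step 20: PC=4 exec 'MOV D, 5'. After: A=1 B=0 C=0 D=5 ZF=1 PC=5
Step 21: PC=5 exec 'SUB A, 1'. After: A=0 B=0 C=0 D=5 ZF=1 PC=6
Step 22: PC=6 exec 'JNZ 2'. After: A=0 B=0 C=0 D=5 ZF=1 PC=7
Step 23: PC=7 exec 'MOV D, 2'. After: A=0 B=0 C=0 D=2 ZF=1 PC=8
Step 24: PC=8 exec 'MOV C, 2'. After: A=0 B=0 C=2 D=2 ZF=1 PC=9
Step 25: PC=9 exec 'HALT'. After: A=0 B=0 C=2 D=2 ZF=1 PC=9 HALTED
Total instructions executed: 25

Answer: 25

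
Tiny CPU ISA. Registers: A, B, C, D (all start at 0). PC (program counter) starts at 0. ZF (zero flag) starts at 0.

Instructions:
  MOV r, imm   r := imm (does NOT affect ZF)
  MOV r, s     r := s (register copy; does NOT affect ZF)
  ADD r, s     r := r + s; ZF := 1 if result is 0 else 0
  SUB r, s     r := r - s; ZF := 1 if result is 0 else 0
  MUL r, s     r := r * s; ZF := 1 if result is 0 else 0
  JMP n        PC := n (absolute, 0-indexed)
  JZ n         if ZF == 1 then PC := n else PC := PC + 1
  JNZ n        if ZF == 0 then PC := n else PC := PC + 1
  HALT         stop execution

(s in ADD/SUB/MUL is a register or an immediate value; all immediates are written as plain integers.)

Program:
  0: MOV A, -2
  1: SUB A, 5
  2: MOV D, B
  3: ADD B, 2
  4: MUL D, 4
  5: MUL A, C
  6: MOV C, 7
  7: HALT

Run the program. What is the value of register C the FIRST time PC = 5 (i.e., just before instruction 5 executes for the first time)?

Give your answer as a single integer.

Step 1: PC=0 exec 'MOV A, -2'. After: A=-2 B=0 C=0 D=0 ZF=0 PC=1
Step 2: PC=1 exec 'SUB A, 5'. After: A=-7 B=0 C=0 D=0 ZF=0 PC=2
Step 3: PC=2 exec 'MOV D, B'. After: A=-7 B=0 C=0 D=0 ZF=0 PC=3
Step 4: PC=3 exec 'ADD B, 2'. After: A=-7 B=2 C=0 D=0 ZF=0 PC=4
Step 5: PC=4 exec 'MUL D, 4'. After: A=-7 B=2 C=0 D=0 ZF=1 PC=5
First time PC=5: C=0

0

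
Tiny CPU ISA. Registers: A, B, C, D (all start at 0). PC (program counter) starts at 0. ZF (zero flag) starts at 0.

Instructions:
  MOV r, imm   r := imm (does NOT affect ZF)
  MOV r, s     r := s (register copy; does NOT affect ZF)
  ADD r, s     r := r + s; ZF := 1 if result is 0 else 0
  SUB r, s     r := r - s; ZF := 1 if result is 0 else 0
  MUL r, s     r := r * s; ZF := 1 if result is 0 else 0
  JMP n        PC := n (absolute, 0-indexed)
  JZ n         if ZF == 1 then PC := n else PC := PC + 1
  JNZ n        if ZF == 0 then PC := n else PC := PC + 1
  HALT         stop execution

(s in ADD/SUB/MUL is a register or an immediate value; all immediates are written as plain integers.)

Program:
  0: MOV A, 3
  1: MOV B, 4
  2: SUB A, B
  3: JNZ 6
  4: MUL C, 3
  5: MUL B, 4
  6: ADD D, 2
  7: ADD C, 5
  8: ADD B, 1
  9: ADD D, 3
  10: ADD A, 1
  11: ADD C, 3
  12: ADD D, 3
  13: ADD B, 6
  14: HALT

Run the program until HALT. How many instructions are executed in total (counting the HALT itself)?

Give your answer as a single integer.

Answer: 13

Derivation:
Step 1: PC=0 exec 'MOV A, 3'. After: A=3 B=0 C=0 D=0 ZF=0 PC=1
Step 2: PC=1 exec 'MOV B, 4'. After: A=3 B=4 C=0 D=0 ZF=0 PC=2
Step 3: PC=2 exec 'SUB A, B'. After: A=-1 B=4 C=0 D=0 ZF=0 PC=3
Step 4: PC=3 exec 'JNZ 6'. After: A=-1 B=4 C=0 D=0 ZF=0 PC=6
Step 5: PC=6 exec 'ADD D, 2'. After: A=-1 B=4 C=0 D=2 ZF=0 PC=7
Step 6: PC=7 exec 'ADD C, 5'. After: A=-1 B=4 C=5 D=2 ZF=0 PC=8
Step 7: PC=8 exec 'ADD B, 1'. After: A=-1 B=5 C=5 D=2 ZF=0 PC=9
Step 8: PC=9 exec 'ADD D, 3'. After: A=-1 B=5 C=5 D=5 ZF=0 PC=10
Step 9: PC=10 exec 'ADD A, 1'. After: A=0 B=5 C=5 D=5 ZF=1 PC=11
Step 10: PC=11 exec 'ADD C, 3'. After: A=0 B=5 C=8 D=5 ZF=0 PC=12
Step 11: PC=12 exec 'ADD D, 3'. After: A=0 B=5 C=8 D=8 ZF=0 PC=13
Step 12: PC=13 exec 'ADD B, 6'. After: A=0 B=11 C=8 D=8 ZF=0 PC=14
Step 13: PC=14 exec 'HALT'. After: A=0 B=11 C=8 D=8 ZF=0 PC=14 HALTED
Total instructions executed: 13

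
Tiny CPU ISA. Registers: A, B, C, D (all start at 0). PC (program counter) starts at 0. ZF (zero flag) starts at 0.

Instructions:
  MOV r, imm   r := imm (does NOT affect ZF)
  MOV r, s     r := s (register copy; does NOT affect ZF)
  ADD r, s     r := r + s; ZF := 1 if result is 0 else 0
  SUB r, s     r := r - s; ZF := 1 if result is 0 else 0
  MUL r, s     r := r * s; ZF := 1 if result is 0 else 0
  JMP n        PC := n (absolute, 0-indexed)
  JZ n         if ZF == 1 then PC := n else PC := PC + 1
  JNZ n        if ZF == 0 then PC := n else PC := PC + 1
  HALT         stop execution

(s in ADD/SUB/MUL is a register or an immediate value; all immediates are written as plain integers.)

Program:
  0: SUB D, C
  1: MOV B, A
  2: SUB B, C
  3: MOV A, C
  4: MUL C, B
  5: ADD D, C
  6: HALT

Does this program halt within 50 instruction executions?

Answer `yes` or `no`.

Answer: yes

Derivation:
Step 1: PC=0 exec 'SUB D, C'. After: A=0 B=0 C=0 D=0 ZF=1 PC=1
Step 2: PC=1 exec 'MOV B, A'. After: A=0 B=0 C=0 D=0 ZF=1 PC=2
Step 3: PC=2 exec 'SUB B, C'. After: A=0 B=0 C=0 D=0 ZF=1 PC=3
Step 4: PC=3 exec 'MOV A, C'. After: A=0 B=0 C=0 D=0 ZF=1 PC=4
Step 5: PC=4 exec 'MUL C, B'. After: A=0 B=0 C=0 D=0 ZF=1 PC=5
Step 6: PC=5 exec 'ADD D, C'. After: A=0 B=0 C=0 D=0 ZF=1 PC=6
Step 7: PC=6 exec 'HALT'. After: A=0 B=0 C=0 D=0 ZF=1 PC=6 HALTED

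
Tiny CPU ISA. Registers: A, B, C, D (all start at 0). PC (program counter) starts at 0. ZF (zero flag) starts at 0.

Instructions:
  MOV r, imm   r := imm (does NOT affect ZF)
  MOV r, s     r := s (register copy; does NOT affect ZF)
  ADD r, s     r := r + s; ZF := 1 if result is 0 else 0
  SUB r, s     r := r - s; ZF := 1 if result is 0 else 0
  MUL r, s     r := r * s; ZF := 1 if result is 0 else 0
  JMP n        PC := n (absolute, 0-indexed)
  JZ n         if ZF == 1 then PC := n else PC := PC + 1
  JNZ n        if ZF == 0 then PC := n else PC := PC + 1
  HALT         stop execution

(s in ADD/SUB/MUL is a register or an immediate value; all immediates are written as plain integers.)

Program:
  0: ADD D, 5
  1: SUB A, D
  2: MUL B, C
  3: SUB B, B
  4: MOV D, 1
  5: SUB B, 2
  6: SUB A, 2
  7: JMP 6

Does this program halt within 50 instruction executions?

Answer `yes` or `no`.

Answer: no

Derivation:
Step 1: PC=0 exec 'ADD D, 5'. After: A=0 B=0 C=0 D=5 ZF=0 PC=1
Step 2: PC=1 exec 'SUB A, D'. After: A=-5 B=0 C=0 D=5 ZF=0 PC=2
Step 3: PC=2 exec 'MUL B, C'. After: A=-5 B=0 C=0 D=5 ZF=1 PC=3
Step 4: PC=3 exec 'SUB B, B'. After: A=-5 B=0 C=0 D=5 ZF=1 PC=4
Step 5: PC=4 exec 'MOV D, 1'. After: A=-5 B=0 C=0 D=1 ZF=1 PC=5
Step 6: PC=5 exec 'SUB B, 2'. After: A=-5 B=-2 C=0 D=1 ZF=0 PC=6
Step 7: PC=6 exec 'SUB A, 2'. After: A=-7 B=-2 C=0 D=1 ZF=0 PC=7
Step 8: PC=7 exec 'JMP 6'. After: A=-7 B=-2 C=0 D=1 ZF=0 PC=6
Step 9: PC=6 exec 'SUB A, 2'. After: A=-9 B=-2 C=0 D=1 ZF=0 PC=7
Step 10: PC=7 exec 'JMP 6'. After: A=-9 B=-2 C=0 D=1 ZF=0 PC=6
Step 11: PC=6 exec 'SUB A, 2'. After: A=-11 B=-2 C=0 D=1 ZF=0 PC=7
Step 12: PC=7 exec 'JMP 6'. After: A=-11 B=-2 C=0 D=1 ZF=0 PC=6
Step 13: PC=6 exec 'SUB A, 2'. After: A=-13 B=-2 C=0 D=1 ZF=0 PC=7
Step 14: PC=7 exec 'JMP 6'. After: A=-13 B=-2 C=0 D=1 ZF=0 PC=6
Step 15: PC=6 exec 'SUB A, 2'. After: A=-15 B=-2 C=0 D=1 ZF=0 PC=7
After 50 steps: not halted. PC revisits the same instructions with no path to HALT; will never halt.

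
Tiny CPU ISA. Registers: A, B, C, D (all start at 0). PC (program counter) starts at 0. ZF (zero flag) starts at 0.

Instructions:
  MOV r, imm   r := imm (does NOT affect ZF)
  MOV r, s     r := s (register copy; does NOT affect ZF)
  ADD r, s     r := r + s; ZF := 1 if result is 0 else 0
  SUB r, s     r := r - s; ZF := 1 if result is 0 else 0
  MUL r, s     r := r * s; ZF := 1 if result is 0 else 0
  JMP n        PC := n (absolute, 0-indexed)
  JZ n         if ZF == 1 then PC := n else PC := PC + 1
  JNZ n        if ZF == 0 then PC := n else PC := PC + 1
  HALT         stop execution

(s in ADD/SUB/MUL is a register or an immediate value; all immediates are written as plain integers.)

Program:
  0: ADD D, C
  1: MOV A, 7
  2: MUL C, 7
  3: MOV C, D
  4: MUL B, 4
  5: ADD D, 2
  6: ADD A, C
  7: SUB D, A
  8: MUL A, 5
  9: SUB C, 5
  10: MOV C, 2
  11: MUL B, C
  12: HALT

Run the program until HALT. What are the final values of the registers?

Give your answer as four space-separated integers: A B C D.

Step 1: PC=0 exec 'ADD D, C'. After: A=0 B=0 C=0 D=0 ZF=1 PC=1
Step 2: PC=1 exec 'MOV A, 7'. After: A=7 B=0 C=0 D=0 ZF=1 PC=2
Step 3: PC=2 exec 'MUL C, 7'. After: A=7 B=0 C=0 D=0 ZF=1 PC=3
Step 4: PC=3 exec 'MOV C, D'. After: A=7 B=0 C=0 D=0 ZF=1 PC=4
Step 5: PC=4 exec 'MUL B, 4'. After: A=7 B=0 C=0 D=0 ZF=1 PC=5
Step 6: PC=5 exec 'ADD D, 2'. After: A=7 B=0 C=0 D=2 ZF=0 PC=6
Step 7: PC=6 exec 'ADD A, C'. After: A=7 B=0 C=0 D=2 ZF=0 PC=7
Step 8: PC=7 exec 'SUB D, A'. After: A=7 B=0 C=0 D=-5 ZF=0 PC=8
Step 9: PC=8 exec 'MUL A, 5'. After: A=35 B=0 C=0 D=-5 ZF=0 PC=9
Step 10: PC=9 exec 'SUB C, 5'. After: A=35 B=0 C=-5 D=-5 ZF=0 PC=10
Step 11: PC=10 exec 'MOV C, 2'. After: A=35 B=0 C=2 D=-5 ZF=0 PC=11
Step 12: PC=11 exec 'MUL B, C'. After: A=35 B=0 C=2 D=-5 ZF=1 PC=12
Step 13: PC=12 exec 'HALT'. After: A=35 B=0 C=2 D=-5 ZF=1 PC=12 HALTED

Answer: 35 0 2 -5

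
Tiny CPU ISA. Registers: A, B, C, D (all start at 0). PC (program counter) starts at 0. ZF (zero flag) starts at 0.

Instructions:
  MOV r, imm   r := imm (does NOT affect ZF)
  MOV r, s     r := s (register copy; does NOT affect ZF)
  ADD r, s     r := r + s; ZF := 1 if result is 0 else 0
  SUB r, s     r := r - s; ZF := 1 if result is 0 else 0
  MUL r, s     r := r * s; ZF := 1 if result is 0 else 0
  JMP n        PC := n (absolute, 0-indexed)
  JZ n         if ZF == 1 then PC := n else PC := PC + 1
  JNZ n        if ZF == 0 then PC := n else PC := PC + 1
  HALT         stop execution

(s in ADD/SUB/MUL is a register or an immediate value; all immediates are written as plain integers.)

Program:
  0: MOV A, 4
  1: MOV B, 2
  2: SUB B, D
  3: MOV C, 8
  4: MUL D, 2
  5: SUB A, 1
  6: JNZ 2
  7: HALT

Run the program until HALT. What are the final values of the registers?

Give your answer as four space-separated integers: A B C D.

Step 1: PC=0 exec 'MOV A, 4'. After: A=4 B=0 C=0 D=0 ZF=0 PC=1
Step 2: PC=1 exec 'MOV B, 2'. After: A=4 B=2 C=0 D=0 ZF=0 PC=2
Step 3: PC=2 exec 'SUB B, D'. After: A=4 B=2 C=0 D=0 ZF=0 PC=3
Step 4: PC=3 exec 'MOV C, 8'. After: A=4 B=2 C=8 D=0 ZF=0 PC=4
Step 5: PC=4 exec 'MUL D, 2'. After: A=4 B=2 C=8 D=0 ZF=1 PC=5
Step 6: PC=5 exec 'SUB A, 1'. After: A=3 B=2 C=8 D=0 ZF=0 PC=6
Step 7: PC=6 exec 'JNZ 2'. After: A=3 B=2 C=8 D=0 ZF=0 PC=2
Step 8: PC=2 exec 'SUB B, D'. After: A=3 B=2 C=8 D=0 ZF=0 PC=3
Step 9: PC=3 exec 'MOV C, 8'. After: A=3 B=2 C=8 D=0 ZF=0 PC=4
Step 10: PC=4 exec 'MUL D, 2'. After: A=3 B=2 C=8 D=0 ZF=1 PC=5
Step 11: PC=5 exec 'SUB A, 1'. After: A=2 B=2 C=8 D=0 ZF=0 PC=6
Step 12: PC=6 exec 'JNZ 2'. After: A=2 B=2 C=8 D=0 ZF=0 PC=2
Step 13: PC=2 exec 'SUB B, D'. After: A=2 B=2 C=8 D=0 ZF=0 PC=3
Step 14: PC=3 exec 'MOV C, 8'. After: A=2 B=2 C=8 D=0 ZF=0 PC=4
Step 15: PC=4 exec 'MUL D, 2'. After: A=2 B=2 C=8 D=0 ZF=1 PC=5
Step 16: PC=5 exec 'SUB A, 1'. After: A=1 B=2 C=8 D=0 ZF=0 PC=6
Step 17: PC=6 exec 'JNZ 2'. After: A=1 B=2 C=8 D=0 ZF=0 PC=2
Step 18: PC=2 exec 'SUB B, D'. After: A=1 B=2 C=8 D=0 ZF=0 PC=3
Step 19: PC=3 exec 'MOV C, 8'. After: A=1 B=2 C=8 D=0 ZF=0 PC=4
Step 20: PC=4 exec 'MUL D, 2'. After: A=1 B=2 C=8 D=0 ZF=1 PC=5
Step 21: PC=5 exec 'SUB A, 1'. After: A=0 B=2 C=8 D=0 ZF=1 PC=6
Step 22: PC=6 exec 'JNZ 2'. After: A=0 B=2 C=8 D=0 ZF=1 PC=7
Step 23: PC=7 exec 'HALT'. After: A=0 B=2 C=8 D=0 ZF=1 PC=7 HALTED

Answer: 0 2 8 0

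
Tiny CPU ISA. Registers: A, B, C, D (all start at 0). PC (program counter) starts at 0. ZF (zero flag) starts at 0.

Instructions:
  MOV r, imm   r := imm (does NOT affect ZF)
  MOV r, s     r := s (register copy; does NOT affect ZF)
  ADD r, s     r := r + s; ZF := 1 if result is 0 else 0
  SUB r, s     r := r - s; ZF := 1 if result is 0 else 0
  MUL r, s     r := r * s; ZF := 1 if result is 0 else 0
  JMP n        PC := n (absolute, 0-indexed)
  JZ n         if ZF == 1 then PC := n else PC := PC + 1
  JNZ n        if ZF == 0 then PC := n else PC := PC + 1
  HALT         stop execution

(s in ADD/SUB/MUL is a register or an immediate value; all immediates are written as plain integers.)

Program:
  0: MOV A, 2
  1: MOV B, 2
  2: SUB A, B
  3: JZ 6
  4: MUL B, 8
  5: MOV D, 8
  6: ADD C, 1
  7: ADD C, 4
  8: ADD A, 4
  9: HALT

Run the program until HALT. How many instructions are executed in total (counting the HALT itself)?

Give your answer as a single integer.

Answer: 8

Derivation:
Step 1: PC=0 exec 'MOV A, 2'. After: A=2 B=0 C=0 D=0 ZF=0 PC=1
Step 2: PC=1 exec 'MOV B, 2'. After: A=2 B=2 C=0 D=0 ZF=0 PC=2
Step 3: PC=2 exec 'SUB A, B'. After: A=0 B=2 C=0 D=0 ZF=1 PC=3
Step 4: PC=3 exec 'JZ 6'. After: A=0 B=2 C=0 D=0 ZF=1 PC=6
Step 5: PC=6 exec 'ADD C, 1'. After: A=0 B=2 C=1 D=0 ZF=0 PC=7
Step 6: PC=7 exec 'ADD C, 4'. After: A=0 B=2 C=5 D=0 ZF=0 PC=8
Step 7: PC=8 exec 'ADD A, 4'. After: A=4 B=2 C=5 D=0 ZF=0 PC=9
Step 8: PC=9 exec 'HALT'. After: A=4 B=2 C=5 D=0 ZF=0 PC=9 HALTED
Total instructions executed: 8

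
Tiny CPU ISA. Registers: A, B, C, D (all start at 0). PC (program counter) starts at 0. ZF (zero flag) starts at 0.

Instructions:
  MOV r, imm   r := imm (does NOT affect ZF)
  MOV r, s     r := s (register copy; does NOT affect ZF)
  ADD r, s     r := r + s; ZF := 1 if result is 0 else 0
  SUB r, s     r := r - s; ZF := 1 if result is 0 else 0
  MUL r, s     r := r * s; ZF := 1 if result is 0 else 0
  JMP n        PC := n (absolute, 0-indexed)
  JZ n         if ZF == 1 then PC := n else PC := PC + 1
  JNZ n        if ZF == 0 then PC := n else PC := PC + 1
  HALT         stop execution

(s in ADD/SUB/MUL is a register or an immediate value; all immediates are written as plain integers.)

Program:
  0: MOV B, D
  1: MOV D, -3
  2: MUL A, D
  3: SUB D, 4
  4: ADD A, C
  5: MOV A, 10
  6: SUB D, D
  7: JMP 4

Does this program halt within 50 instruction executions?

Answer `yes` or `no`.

Step 1: PC=0 exec 'MOV B, D'. After: A=0 B=0 C=0 D=0 ZF=0 PC=1
Step 2: PC=1 exec 'MOV D, -3'. After: A=0 B=0 C=0 D=-3 ZF=0 PC=2
Step 3: PC=2 exec 'MUL A, D'. After: A=0 B=0 C=0 D=-3 ZF=1 PC=3
Step 4: PC=3 exec 'SUB D, 4'. After: A=0 B=0 C=0 D=-7 ZF=0 PC=4
Step 5: PC=4 exec 'ADD A, C'. After: A=0 B=0 C=0 D=-7 ZF=1 PC=5
Step 6: PC=5 exec 'MOV A, 10'. After: A=10 B=0 C=0 D=-7 ZF=1 PC=6
Step 7: PC=6 exec 'SUB D, D'. After: A=10 B=0 C=0 D=0 ZF=1 PC=7
Step 8: PC=7 exec 'JMP 4'. After: A=10 B=0 C=0 D=0 ZF=1 PC=4
Step 9: PC=4 exec 'ADD A, C'. After: A=10 B=0 C=0 D=0 ZF=0 PC=5
Step 10: PC=5 exec 'MOV A, 10'. After: A=10 B=0 C=0 D=0 ZF=0 PC=6
Step 11: PC=6 exec 'SUB D, D'. After: A=10 B=0 C=0 D=0 ZF=1 PC=7
State after step 11 equals state after step 7: the program is in a cycle of length 4 and will never halt.

Answer: no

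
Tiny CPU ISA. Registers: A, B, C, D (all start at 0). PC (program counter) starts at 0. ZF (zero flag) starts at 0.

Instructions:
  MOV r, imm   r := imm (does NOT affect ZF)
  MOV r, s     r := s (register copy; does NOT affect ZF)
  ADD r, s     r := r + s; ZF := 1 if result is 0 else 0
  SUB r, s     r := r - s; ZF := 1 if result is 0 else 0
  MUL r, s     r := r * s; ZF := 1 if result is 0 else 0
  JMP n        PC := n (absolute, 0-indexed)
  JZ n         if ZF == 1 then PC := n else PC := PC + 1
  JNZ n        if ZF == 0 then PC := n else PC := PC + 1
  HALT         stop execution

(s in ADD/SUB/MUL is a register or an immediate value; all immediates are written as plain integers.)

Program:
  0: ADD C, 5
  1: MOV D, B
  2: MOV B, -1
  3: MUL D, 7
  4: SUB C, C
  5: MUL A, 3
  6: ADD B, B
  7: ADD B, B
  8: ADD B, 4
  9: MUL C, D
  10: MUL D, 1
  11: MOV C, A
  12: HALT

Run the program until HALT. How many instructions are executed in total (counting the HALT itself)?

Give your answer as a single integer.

Answer: 13

Derivation:
Step 1: PC=0 exec 'ADD C, 5'. After: A=0 B=0 C=5 D=0 ZF=0 PC=1
Step 2: PC=1 exec 'MOV D, B'. After: A=0 B=0 C=5 D=0 ZF=0 PC=2
Step 3: PC=2 exec 'MOV B, -1'. After: A=0 B=-1 C=5 D=0 ZF=0 PC=3
Step 4: PC=3 exec 'MUL D, 7'. After: A=0 B=-1 C=5 D=0 ZF=1 PC=4
Step 5: PC=4 exec 'SUB C, C'. After: A=0 B=-1 C=0 D=0 ZF=1 PC=5
Step 6: PC=5 exec 'MUL A, 3'. After: A=0 B=-1 C=0 D=0 ZF=1 PC=6
Step 7: PC=6 exec 'ADD B, B'. After: A=0 B=-2 C=0 D=0 ZF=0 PC=7
Step 8: PC=7 exec 'ADD B, B'. After: A=0 B=-4 C=0 D=0 ZF=0 PC=8
Step 9: PC=8 exec 'ADD B, 4'. After: A=0 B=0 C=0 D=0 ZF=1 PC=9
Step 10: PC=9 exec 'MUL C, D'. After: A=0 B=0 C=0 D=0 ZF=1 PC=10
Step 11: PC=10 exec 'MUL D, 1'. After: A=0 B=0 C=0 D=0 ZF=1 PC=11
Step 12: PC=11 exec 'MOV C, A'. After: A=0 B=0 C=0 D=0 ZF=1 PC=12
Step 13: PC=12 exec 'HALT'. After: A=0 B=0 C=0 D=0 ZF=1 PC=12 HALTED
Total instructions executed: 13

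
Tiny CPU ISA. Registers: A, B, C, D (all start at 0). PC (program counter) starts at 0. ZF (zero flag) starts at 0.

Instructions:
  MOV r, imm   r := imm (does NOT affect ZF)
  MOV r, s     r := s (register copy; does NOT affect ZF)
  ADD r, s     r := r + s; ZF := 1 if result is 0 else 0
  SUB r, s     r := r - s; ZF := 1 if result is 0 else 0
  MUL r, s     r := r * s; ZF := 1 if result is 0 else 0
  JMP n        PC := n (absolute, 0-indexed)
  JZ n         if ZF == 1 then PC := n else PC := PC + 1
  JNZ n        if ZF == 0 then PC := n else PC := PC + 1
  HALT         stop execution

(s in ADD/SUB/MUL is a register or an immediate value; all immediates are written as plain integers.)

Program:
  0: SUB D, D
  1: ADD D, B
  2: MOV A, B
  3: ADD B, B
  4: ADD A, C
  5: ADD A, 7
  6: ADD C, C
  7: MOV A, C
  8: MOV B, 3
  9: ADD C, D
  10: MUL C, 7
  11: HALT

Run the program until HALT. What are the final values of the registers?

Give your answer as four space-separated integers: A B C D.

Answer: 0 3 0 0

Derivation:
Step 1: PC=0 exec 'SUB D, D'. After: A=0 B=0 C=0 D=0 ZF=1 PC=1
Step 2: PC=1 exec 'ADD D, B'. After: A=0 B=0 C=0 D=0 ZF=1 PC=2
Step 3: PC=2 exec 'MOV A, B'. After: A=0 B=0 C=0 D=0 ZF=1 PC=3
Step 4: PC=3 exec 'ADD B, B'. After: A=0 B=0 C=0 D=0 ZF=1 PC=4
Step 5: PC=4 exec 'ADD A, C'. After: A=0 B=0 C=0 D=0 ZF=1 PC=5
Step 6: PC=5 exec 'ADD A, 7'. After: A=7 B=0 C=0 D=0 ZF=0 PC=6
Step 7: PC=6 exec 'ADD C, C'. After: A=7 B=0 C=0 D=0 ZF=1 PC=7
Step 8: PC=7 exec 'MOV A, C'. After: A=0 B=0 C=0 D=0 ZF=1 PC=8
Step 9: PC=8 exec 'MOV B, 3'. After: A=0 B=3 C=0 D=0 ZF=1 PC=9
Step 10: PC=9 exec 'ADD C, D'. After: A=0 B=3 C=0 D=0 ZF=1 PC=10
Step 11: PC=10 exec 'MUL C, 7'. After: A=0 B=3 C=0 D=0 ZF=1 PC=11
Step 12: PC=11 exec 'HALT'. After: A=0 B=3 C=0 D=0 ZF=1 PC=11 HALTED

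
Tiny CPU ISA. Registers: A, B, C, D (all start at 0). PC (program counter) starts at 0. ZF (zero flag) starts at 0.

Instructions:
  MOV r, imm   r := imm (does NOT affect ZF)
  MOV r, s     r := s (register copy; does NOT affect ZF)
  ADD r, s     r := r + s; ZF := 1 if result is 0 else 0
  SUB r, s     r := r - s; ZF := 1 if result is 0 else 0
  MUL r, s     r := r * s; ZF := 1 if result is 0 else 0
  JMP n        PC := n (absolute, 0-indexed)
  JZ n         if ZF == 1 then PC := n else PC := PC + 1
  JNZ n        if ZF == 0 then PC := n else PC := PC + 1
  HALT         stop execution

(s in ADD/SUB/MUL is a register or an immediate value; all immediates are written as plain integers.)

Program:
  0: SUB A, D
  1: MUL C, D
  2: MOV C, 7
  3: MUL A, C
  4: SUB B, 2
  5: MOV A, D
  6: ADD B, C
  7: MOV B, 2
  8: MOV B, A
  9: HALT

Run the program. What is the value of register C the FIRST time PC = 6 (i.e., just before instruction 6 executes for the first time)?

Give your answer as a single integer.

Step 1: PC=0 exec 'SUB A, D'. After: A=0 B=0 C=0 D=0 ZF=1 PC=1
Step 2: PC=1 exec 'MUL C, D'. After: A=0 B=0 C=0 D=0 ZF=1 PC=2
Step 3: PC=2 exec 'MOV C, 7'. After: A=0 B=0 C=7 D=0 ZF=1 PC=3
Step 4: PC=3 exec 'MUL A, C'. After: A=0 B=0 C=7 D=0 ZF=1 PC=4
Step 5: PC=4 exec 'SUB B, 2'. After: A=0 B=-2 C=7 D=0 ZF=0 PC=5
Step 6: PC=5 exec 'MOV A, D'. After: A=0 B=-2 C=7 D=0 ZF=0 PC=6
First time PC=6: C=7

7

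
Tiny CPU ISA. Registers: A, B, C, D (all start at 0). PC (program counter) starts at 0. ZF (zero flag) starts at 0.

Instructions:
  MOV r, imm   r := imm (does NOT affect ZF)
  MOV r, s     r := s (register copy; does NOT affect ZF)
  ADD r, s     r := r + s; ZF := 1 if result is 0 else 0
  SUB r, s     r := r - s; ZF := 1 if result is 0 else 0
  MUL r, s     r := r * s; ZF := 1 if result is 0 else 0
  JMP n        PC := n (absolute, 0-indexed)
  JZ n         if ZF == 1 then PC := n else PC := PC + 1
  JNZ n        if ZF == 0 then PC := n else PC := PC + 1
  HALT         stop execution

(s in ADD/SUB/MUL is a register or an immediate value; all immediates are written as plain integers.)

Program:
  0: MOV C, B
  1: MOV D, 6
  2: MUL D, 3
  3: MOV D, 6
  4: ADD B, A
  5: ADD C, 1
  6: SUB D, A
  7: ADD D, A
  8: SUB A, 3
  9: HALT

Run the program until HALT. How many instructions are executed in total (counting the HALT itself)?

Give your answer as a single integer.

Step 1: PC=0 exec 'MOV C, B'. After: A=0 B=0 C=0 D=0 ZF=0 PC=1
Step 2: PC=1 exec 'MOV D, 6'. After: A=0 B=0 C=0 D=6 ZF=0 PC=2
Step 3: PC=2 exec 'MUL D, 3'. After: A=0 B=0 C=0 D=18 ZF=0 PC=3
Step 4: PC=3 exec 'MOV D, 6'. After: A=0 B=0 C=0 D=6 ZF=0 PC=4
Step 5: PC=4 exec 'ADD B, A'. After: A=0 B=0 C=0 D=6 ZF=1 PC=5
Step 6: PC=5 exec 'ADD C, 1'. After: A=0 B=0 C=1 D=6 ZF=0 PC=6
Step 7: PC=6 exec 'SUB D, A'. After: A=0 B=0 C=1 D=6 ZF=0 PC=7
Step 8: PC=7 exec 'ADD D, A'. After: A=0 B=0 C=1 D=6 ZF=0 PC=8
Step 9: PC=8 exec 'SUB A, 3'. After: A=-3 B=0 C=1 D=6 ZF=0 PC=9
Step 10: PC=9 exec 'HALT'. After: A=-3 B=0 C=1 D=6 ZF=0 PC=9 HALTED
Total instructions executed: 10

Answer: 10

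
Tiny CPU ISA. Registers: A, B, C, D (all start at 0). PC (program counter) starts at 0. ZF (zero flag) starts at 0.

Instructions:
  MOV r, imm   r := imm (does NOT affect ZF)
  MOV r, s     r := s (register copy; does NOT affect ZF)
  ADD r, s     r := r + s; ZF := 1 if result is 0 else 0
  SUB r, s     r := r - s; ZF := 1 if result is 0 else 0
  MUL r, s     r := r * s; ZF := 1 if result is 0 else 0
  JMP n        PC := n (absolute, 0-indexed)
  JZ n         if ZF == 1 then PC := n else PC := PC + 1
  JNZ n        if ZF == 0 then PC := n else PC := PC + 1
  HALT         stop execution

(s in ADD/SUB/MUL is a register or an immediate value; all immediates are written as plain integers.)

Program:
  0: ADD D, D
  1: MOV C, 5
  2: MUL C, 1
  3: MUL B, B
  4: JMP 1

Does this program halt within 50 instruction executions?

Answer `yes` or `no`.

Step 1: PC=0 exec 'ADD D, D'. After: A=0 B=0 C=0 D=0 ZF=1 PC=1
Step 2: PC=1 exec 'MOV C, 5'. After: A=0 B=0 C=5 D=0 ZF=1 PC=2
Step 3: PC=2 exec 'MUL C, 1'. After: A=0 B=0 C=5 D=0 ZF=0 PC=3
Step 4: PC=3 exec 'MUL B, B'. After: A=0 B=0 C=5 D=0 ZF=1 PC=4
Step 5: PC=4 exec 'JMP 1'. After: A=0 B=0 C=5 D=0 ZF=1 PC=1
Step 6: PC=1 exec 'MOV C, 5'. After: A=0 B=0 C=5 D=0 ZF=1 PC=2
State after step 6 equals state after step 2: the program is in a cycle of length 4 and will never halt.

Answer: no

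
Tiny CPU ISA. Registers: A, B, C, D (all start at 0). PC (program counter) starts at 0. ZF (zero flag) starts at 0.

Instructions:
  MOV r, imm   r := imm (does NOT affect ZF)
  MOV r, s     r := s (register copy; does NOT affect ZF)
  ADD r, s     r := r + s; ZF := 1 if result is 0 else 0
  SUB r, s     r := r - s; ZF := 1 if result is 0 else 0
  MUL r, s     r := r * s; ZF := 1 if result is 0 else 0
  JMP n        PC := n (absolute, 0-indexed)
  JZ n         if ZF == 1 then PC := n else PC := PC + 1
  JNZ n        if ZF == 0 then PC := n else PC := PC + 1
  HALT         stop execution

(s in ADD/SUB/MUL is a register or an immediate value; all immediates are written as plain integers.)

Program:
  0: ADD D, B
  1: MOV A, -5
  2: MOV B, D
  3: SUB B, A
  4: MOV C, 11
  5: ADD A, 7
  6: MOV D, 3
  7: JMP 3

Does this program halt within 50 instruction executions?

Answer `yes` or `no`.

Step 1: PC=0 exec 'ADD D, B'. After: A=0 B=0 C=0 D=0 ZF=1 PC=1
Step 2: PC=1 exec 'MOV A, -5'. After: A=-5 B=0 C=0 D=0 ZF=1 PC=2
Step 3: PC=2 exec 'MOV B, D'. After: A=-5 B=0 C=0 D=0 ZF=1 PC=3
Step 4: PC=3 exec 'SUB B, A'. After: A=-5 B=5 C=0 D=0 ZF=0 PC=4
Step 5: PC=4 exec 'MOV C, 11'. After: A=-5 B=5 C=11 D=0 ZF=0 PC=5
Step 6: PC=5 exec 'ADD A, 7'. After: A=2 B=5 C=11 D=0 ZF=0 PC=6
Step 7: PC=6 exec 'MOV D, 3'. After: A=2 B=5 C=11 D=3 ZF=0 PC=7
Step 8: PC=7 exec 'JMP 3'. After: A=2 B=5 C=11 D=3 ZF=0 PC=3
Step 9: PC=3 exec 'SUB B, A'. After: A=2 B=3 C=11 D=3 ZF=0 PC=4
Step 10: PC=4 exec 'MOV C, 11'. After: A=2 B=3 C=11 D=3 ZF=0 PC=5
Step 11: PC=5 exec 'ADD A, 7'. After: A=9 B=3 C=11 D=3 ZF=0 PC=6
Step 12: PC=6 exec 'MOV D, 3'. After: A=9 B=3 C=11 D=3 ZF=0 PC=7
Step 13: PC=7 exec 'JMP 3'. After: A=9 B=3 C=11 D=3 ZF=0 PC=3
Step 14: PC=3 exec 'SUB B, A'. After: A=9 B=-6 C=11 D=3 ZF=0 PC=4
Step 15: PC=4 exec 'MOV C, 11'. After: A=9 B=-6 C=11 D=3 ZF=0 PC=5
After 50 steps: not halted. PC revisits the same instructions with no path to HALT; will never halt.

Answer: no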